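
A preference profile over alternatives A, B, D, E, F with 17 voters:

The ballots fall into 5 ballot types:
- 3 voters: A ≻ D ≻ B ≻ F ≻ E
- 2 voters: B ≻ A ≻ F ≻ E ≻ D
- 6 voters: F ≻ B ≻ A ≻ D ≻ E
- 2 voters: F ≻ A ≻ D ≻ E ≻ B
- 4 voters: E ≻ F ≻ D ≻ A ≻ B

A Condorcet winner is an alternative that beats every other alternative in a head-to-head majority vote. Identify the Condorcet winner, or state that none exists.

F

Check each pair by majority over 17 ballots:
A vs B: A wins 9–8.
A vs D: A, 13–4.
A–E: A 13–4.
A–F: F 12–5.
B vs D: D, 9–8.
B vs E: B wins 11–6.
B vs F: F wins 12–5.
D vs E: D wins 11–6.
D–F: F 14–3.
E–F: F 13–4.
F defeats every rival head-to-head and is the Condorcet winner.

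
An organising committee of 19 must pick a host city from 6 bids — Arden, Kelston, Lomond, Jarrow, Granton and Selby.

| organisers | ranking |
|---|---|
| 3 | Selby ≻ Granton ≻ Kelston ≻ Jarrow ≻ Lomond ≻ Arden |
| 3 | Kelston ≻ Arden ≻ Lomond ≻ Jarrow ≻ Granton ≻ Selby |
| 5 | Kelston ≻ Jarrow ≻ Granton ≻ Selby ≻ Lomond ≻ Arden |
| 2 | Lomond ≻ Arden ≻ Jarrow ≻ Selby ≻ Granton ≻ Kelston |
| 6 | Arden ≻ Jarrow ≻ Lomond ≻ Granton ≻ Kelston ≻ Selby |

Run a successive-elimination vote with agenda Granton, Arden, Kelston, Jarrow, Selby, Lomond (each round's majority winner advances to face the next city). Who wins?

Kelston

Round 1: Granton vs Arden — 8–11, Arden advances.
Round 2: Arden vs Kelston — 8–11, Kelston advances.
Round 3: Kelston vs Jarrow — 11–8, Kelston advances.
Round 4: Kelston vs Selby — 14–5, Kelston advances.
Round 5: Kelston vs Lomond — 11–8, Kelston advances.
Kelston survives the agenda.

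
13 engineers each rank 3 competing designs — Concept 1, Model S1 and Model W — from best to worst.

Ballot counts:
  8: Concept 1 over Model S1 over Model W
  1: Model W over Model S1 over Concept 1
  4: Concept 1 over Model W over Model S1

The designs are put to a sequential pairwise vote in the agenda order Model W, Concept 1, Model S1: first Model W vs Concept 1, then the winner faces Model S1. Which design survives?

Round 1: Model W vs Concept 1 — 1–12, Concept 1 advances.
Round 2: Concept 1 vs Model S1 — 12–1, Concept 1 advances.
The agenda winner is Concept 1.

Concept 1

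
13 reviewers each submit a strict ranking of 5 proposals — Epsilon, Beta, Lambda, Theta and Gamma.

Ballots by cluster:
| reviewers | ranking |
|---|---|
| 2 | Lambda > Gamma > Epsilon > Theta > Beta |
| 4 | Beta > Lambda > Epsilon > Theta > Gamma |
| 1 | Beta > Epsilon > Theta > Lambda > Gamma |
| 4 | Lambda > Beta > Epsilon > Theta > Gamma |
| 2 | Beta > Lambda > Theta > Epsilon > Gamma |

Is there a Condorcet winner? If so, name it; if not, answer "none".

Check each pair by majority over 13 ballots:
Epsilon vs Beta: Epsilon preferred on 2 ballots; Beta wins 11–2.
Epsilon vs Lambda: Lambda wins 12–1.
Epsilon vs Theta: Epsilon, 11–2.
Epsilon–Gamma: Epsilon 11–2.
Beta vs Lambda: Beta, 7–6.
Beta vs Theta: Beta, 11–2.
Beta vs Gamma: Beta, 11–2.
Lambda vs Theta: Lambda wins 12–1.
Lambda vs Gamma: Lambda, 13–0.
Theta vs Gamma: Theta, 11–2.
Beta wins every pairwise contest, so Beta is the Condorcet winner.

Beta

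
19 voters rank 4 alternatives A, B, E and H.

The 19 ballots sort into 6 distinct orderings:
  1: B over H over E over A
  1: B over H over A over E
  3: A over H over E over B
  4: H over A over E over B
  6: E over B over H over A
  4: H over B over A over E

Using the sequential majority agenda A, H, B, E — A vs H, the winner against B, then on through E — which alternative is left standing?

H

Round 1: A vs H — 3–16, H advances.
Round 2: H vs B — 11–8, H advances.
Round 3: H vs E — 13–6, H advances.
The agenda winner is H.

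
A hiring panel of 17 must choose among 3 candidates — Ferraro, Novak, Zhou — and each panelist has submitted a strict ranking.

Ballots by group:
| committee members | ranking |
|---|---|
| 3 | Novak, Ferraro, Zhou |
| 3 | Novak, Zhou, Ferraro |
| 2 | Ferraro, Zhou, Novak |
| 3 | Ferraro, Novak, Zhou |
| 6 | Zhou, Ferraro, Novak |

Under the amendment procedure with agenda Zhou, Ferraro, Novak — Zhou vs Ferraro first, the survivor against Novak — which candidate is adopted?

Novak

Round 1: Zhou vs Ferraro — 9–8, Zhou advances.
Round 2: Zhou vs Novak — 8–9, Novak advances.
Novak survives the agenda.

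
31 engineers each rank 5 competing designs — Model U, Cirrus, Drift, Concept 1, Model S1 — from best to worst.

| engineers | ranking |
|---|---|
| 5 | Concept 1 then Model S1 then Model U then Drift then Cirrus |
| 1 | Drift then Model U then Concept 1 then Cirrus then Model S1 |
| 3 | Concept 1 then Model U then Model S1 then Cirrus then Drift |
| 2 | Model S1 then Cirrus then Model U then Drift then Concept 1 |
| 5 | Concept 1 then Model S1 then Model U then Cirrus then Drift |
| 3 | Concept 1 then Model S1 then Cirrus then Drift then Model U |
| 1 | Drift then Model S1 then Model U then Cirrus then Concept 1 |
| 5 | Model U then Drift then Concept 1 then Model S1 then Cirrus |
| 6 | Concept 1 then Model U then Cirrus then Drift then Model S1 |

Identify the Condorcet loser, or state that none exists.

Drift

Head-to-head results (31 engineers):
Model U vs Cirrus: 26 to 5, Model U.
Model U vs Drift: Model U is ranked higher on 5+3+2+5+5+6 = 26 ballots, Drift on 5. Model U wins 26–5.
Model U vs Concept 1: 1+2+1+5 = 9 for Model U, 22 for Concept 1 — Concept 1 by 22–9.
Model U vs Model S1: Model U is ranked higher on 1+3+5+6 = 15 ballots, Model S1 on 16. Model S1 wins 16–15.
Cirrus vs Drift: Cirrus, 19–12.
Cirrus vs Concept 1: Cirrus is ranked higher on 2+1 = 3 ballots, Concept 1 on 28. Concept 1 wins 28–3.
Cirrus vs Model S1: Cirrus preferred on 1+6 = 7 ballots; Model S1 wins 24–7.
Drift vs Concept 1: Concept 1 wins 22–9.
Drift vs Model S1: Model S1 wins 18–13.
Concept 1 vs Model S1: 28 to 3, Concept 1.
Only Drift has no wins; Drift is the Condorcet loser.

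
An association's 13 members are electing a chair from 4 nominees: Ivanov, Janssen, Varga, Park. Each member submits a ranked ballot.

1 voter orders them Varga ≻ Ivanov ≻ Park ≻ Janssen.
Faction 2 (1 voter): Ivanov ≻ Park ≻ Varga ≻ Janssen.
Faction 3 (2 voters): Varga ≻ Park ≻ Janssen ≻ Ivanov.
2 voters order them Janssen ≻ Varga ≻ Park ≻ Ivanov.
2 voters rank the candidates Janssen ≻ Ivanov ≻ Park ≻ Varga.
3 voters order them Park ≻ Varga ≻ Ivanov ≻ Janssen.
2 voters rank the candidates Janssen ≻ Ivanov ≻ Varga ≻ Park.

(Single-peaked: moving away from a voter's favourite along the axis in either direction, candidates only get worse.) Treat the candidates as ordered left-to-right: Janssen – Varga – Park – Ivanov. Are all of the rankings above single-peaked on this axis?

no

Axis positions: Janssen=1, Varga=2, Park=3, Ivanov=4.
Faction 1: ranking walks positions 2-4-3-1; Ivanov is ranked above Park even though Park lies between Ivanov and the peak Varga on the axis — preferences dip and rise again. Not single-peaked.
Faction 2 (peak Ivanov at position 4): ranking walks positions 4-3-2-1, expanding outward from the peak — single-peaked.
Faction 3 (peak Varga at position 2): ranking walks positions 2-3-1-4, expanding outward from the peak — single-peaked.
Faction 4 (peak Janssen at position 1): ranking walks positions 1-2-3-4, expanding outward from the peak — single-peaked.
Faction 5: ranking walks positions 1-4-3-2; Ivanov is ranked above Varga even though Varga lies between Ivanov and the peak Janssen on the axis — preferences dip and rise again. Not single-peaked.
Faction 6 (peak Park at position 3): ranking walks positions 3-2-4-1, expanding outward from the peak — single-peaked.
Faction 7: ranking walks positions 1-4-2-3; Ivanov is ranked above Varga even though Varga lies between Ivanov and the peak Janssen on the axis — preferences dip and rise again. Not single-peaked.
Faction 1 violates single-peakedness, so the profile is not single-peaked on this axis.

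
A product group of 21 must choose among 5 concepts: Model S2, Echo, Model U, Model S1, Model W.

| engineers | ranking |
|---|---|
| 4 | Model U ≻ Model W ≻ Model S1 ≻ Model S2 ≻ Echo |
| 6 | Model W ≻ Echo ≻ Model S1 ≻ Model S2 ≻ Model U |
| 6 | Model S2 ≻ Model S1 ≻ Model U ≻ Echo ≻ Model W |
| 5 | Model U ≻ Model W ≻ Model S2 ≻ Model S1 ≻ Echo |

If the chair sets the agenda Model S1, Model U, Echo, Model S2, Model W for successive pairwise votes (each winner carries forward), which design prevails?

Model W

Round 1: Model S1 vs Model U — 12–9, Model S1 advances.
Round 2: Model S1 vs Echo — 15–6, Model S1 advances.
Round 3: Model S1 vs Model S2 — 10–11, Model S2 advances.
Round 4: Model S2 vs Model W — 6–15, Model W advances.
Model W survives the agenda.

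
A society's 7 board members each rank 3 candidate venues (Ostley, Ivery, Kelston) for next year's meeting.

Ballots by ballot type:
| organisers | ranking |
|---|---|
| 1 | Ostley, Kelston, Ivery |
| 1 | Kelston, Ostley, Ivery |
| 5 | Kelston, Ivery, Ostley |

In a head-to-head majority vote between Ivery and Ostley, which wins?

Ivery

Ballots ranking Ivery above Ostley: 5.
Ballots ranking Ostley above Ivery: 7 − 5 = 2.
Ivery wins the head-to-head 5–2.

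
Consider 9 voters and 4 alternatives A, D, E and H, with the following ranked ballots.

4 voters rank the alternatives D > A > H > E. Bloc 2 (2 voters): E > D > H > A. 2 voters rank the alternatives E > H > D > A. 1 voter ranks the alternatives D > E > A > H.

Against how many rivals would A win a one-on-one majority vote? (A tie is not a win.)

A against each rival (9 voters):
A vs D: A preferred on 0 ballots; D wins 9–0.
A vs E: E wins 5–4.
A vs H: 5 to 4, A.
A beats H; loses to D, E — 1 pairwise win.

1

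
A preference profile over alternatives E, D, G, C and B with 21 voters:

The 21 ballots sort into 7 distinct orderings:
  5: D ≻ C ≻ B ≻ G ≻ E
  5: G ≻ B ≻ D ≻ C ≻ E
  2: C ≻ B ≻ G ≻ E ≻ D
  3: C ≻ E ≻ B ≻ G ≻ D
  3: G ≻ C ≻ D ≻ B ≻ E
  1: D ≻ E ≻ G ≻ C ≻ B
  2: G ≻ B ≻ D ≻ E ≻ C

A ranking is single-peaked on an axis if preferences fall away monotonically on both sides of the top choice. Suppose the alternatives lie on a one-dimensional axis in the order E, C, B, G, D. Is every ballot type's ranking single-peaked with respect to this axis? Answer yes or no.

Axis positions: E=1, C=2, B=3, G=4, D=5.
Ballot type 1: ranking walks positions 5-2-3-4-1; C is ranked above G even though G lies between C and the peak D on the axis — preferences dip and rise again. Not single-peaked.
Ballot type 2 (peak G at position 4): ranking walks positions 4-3-5-2-1, expanding outward from the peak — single-peaked.
Ballot type 3 (peak C at position 2): ranking walks positions 2-3-4-1-5, expanding outward from the peak — single-peaked.
Ballot type 4 (peak C at position 2): ranking walks positions 2-1-3-4-5, expanding outward from the peak — single-peaked.
Ballot type 5: ranking walks positions 4-2-5-3-1; C is ranked above B even though B lies between C and the peak G on the axis — preferences dip and rise again. Not single-peaked.
Ballot type 6: ranking walks positions 5-1-4-2-3; E is ranked above G even though G lies between E and the peak D on the axis — preferences dip and rise again. Not single-peaked.
Ballot type 7: ranking walks positions 4-3-5-1-2; E is ranked above C even though C lies between E and the peak G on the axis — preferences dip and rise again. Not single-peaked.
Ballot type 1 violates single-peakedness, so the profile is not single-peaked on this axis.

no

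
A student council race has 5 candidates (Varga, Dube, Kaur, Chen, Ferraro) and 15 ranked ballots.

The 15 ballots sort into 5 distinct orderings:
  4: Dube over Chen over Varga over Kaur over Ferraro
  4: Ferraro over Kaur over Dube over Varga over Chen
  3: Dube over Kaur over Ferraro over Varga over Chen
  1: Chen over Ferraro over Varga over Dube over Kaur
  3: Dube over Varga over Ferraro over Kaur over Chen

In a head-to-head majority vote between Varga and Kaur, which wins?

Ballots ranking Varga above Kaur: 4 + 1 + 3 = 8.
Ballots ranking Kaur above Varga: 15 − 8 = 7.
Varga wins the head-to-head 8–7.

Varga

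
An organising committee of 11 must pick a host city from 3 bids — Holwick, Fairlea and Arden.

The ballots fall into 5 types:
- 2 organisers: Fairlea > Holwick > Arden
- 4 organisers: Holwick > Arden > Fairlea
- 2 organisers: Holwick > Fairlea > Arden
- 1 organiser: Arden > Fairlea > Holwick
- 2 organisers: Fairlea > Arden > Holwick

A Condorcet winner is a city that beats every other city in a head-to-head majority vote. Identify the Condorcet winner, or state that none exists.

Holwick

Head-to-head results (11 organisers):
Holwick vs Fairlea: Holwick preferred on 4+2 = 6 ballots; Holwick wins 6–5.
Holwick vs Arden: Holwick wins 8–3.
Fairlea–Arden: Fairlea 6–5.
Holwick wins every pairwise contest, so Holwick is the Condorcet winner.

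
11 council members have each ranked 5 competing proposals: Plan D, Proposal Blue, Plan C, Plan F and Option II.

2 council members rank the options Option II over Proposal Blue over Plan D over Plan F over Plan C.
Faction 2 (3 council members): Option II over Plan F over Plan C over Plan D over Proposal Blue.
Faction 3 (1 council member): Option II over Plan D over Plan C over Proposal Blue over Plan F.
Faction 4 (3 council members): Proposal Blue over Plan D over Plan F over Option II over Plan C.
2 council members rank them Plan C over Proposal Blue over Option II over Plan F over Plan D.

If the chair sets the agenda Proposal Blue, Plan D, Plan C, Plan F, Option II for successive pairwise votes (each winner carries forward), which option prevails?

Round 1: Proposal Blue vs Plan D — 7–4, Proposal Blue advances.
Round 2: Proposal Blue vs Plan C — 5–6, Plan C advances.
Round 3: Plan C vs Plan F — 3–8, Plan F advances.
Round 4: Plan F vs Option II — 3–8, Option II advances.
The agenda winner is Option II.

Option II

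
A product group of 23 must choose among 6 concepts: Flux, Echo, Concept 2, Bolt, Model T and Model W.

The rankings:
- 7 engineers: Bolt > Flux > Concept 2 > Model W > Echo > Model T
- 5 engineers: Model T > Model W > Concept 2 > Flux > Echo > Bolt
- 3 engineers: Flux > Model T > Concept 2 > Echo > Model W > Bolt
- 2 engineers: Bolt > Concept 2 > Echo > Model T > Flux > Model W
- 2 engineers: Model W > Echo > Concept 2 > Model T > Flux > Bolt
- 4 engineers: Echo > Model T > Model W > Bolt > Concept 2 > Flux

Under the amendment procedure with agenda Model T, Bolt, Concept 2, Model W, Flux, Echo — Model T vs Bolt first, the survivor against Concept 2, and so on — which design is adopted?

Round 1: Model T vs Bolt — 14–9, Model T advances.
Round 2: Model T vs Concept 2 — 12–11, Model T advances.
Round 3: Model T vs Model W — 14–9, Model T advances.
Round 4: Model T vs Flux — 13–10, Model T advances.
Round 5: Model T vs Echo — 8–15, Echo advances.
The agenda winner is Echo.

Echo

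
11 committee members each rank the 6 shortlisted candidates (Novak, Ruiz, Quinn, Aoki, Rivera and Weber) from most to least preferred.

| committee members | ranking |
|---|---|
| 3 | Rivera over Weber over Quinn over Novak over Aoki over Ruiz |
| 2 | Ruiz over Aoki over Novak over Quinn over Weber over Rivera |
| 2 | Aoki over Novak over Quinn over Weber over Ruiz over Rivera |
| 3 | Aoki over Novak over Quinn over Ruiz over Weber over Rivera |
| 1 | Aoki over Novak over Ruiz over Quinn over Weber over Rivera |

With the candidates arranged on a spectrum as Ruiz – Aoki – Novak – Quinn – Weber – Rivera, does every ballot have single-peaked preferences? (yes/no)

yes

Axis positions: Ruiz=1, Aoki=2, Novak=3, Quinn=4, Weber=5, Rivera=6.
Faction 1 (peak Rivera at position 6): ranking walks positions 6-5-4-3-2-1, expanding outward from the peak — single-peaked.
Faction 2 (peak Ruiz at position 1): ranking walks positions 1-2-3-4-5-6, expanding outward from the peak — single-peaked.
Faction 3 (peak Aoki at position 2): ranking walks positions 2-3-4-5-1-6, expanding outward from the peak — single-peaked.
Faction 4 (peak Aoki at position 2): ranking walks positions 2-3-4-1-5-6, expanding outward from the peak — single-peaked.
Faction 5 (peak Aoki at position 2): ranking walks positions 2-3-1-4-5-6, expanding outward from the peak — single-peaked.
Every ranking is single-peaked on this axis.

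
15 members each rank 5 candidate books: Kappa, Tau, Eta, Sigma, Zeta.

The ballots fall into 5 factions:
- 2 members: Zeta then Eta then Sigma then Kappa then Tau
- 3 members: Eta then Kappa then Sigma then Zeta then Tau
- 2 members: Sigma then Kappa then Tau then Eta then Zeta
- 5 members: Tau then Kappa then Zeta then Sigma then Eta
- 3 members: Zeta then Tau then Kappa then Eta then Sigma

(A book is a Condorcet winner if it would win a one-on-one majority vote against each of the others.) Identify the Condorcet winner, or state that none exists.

none

Check each pair by majority over 15 ballots:
Kappa vs Tau: 2+3+2 = 7 for Kappa, 8 for Tau — Tau by 8–7.
Kappa vs Eta: 10 to 5, Kappa.
Kappa–Sigma: Kappa 11–4.
Kappa vs Zeta: Kappa wins 10–5.
Tau vs Eta: 10 to 5, Tau.
Tau vs Sigma: Tau, 8–7.
Tau vs Zeta: Zeta, 8–7.
Eta vs Sigma: Eta is ranked higher on 2+3+3 = 8 ballots, Sigma on 7. Eta wins 8–7.
Eta–Zeta: Zeta 10–5.
Sigma–Zeta: Zeta 10–5.
No book is unbeaten: Kappa loses to Tau; Tau loses to Zeta; Eta loses to Kappa; Sigma loses to Kappa; Zeta loses to Kappa. In particular Kappa beats Zeta beats Tau beats Kappa is a majority cycle — no Condorcet winner exists.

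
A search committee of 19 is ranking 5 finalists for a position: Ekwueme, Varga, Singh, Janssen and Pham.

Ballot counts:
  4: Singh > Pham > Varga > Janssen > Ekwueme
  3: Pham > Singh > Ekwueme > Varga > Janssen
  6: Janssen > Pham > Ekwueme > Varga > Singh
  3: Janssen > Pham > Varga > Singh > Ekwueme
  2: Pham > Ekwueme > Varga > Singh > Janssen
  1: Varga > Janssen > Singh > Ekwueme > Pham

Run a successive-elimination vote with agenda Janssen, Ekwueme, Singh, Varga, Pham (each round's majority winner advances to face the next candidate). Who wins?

Pham

Round 1: Janssen vs Ekwueme — 14–5, Janssen advances.
Round 2: Janssen vs Singh — 10–9, Janssen advances.
Round 3: Janssen vs Varga — 9–10, Varga advances.
Round 4: Varga vs Pham — 1–18, Pham advances.
Pham survives the agenda.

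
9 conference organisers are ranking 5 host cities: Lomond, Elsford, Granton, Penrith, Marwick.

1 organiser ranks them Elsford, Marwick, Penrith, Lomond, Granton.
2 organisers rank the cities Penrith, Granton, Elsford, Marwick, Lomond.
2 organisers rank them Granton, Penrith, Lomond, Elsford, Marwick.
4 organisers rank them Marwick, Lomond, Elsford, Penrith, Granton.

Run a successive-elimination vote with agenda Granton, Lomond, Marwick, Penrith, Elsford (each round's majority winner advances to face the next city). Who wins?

Round 1: Granton vs Lomond — 4–5, Lomond advances.
Round 2: Lomond vs Marwick — 2–7, Marwick advances.
Round 3: Marwick vs Penrith — 5–4, Marwick advances.
Round 4: Marwick vs Elsford — 4–5, Elsford advances.
The agenda winner is Elsford.

Elsford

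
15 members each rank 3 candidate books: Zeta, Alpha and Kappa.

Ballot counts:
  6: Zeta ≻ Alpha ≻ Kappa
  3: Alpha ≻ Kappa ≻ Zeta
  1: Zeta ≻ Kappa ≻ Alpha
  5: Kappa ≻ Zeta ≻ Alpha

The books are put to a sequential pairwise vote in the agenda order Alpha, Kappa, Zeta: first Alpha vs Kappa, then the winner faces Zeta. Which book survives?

Round 1: Alpha vs Kappa — 9–6, Alpha advances.
Round 2: Alpha vs Zeta — 3–12, Zeta advances.
Zeta survives the agenda.

Zeta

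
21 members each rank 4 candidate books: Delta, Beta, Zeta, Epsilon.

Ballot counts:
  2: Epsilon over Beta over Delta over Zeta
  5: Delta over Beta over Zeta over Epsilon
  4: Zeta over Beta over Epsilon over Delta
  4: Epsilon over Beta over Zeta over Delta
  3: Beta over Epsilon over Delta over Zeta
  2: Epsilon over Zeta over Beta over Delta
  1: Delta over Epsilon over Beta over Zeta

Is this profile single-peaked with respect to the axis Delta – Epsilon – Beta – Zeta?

no

Axis positions: Delta=1, Epsilon=2, Beta=3, Zeta=4.
Cluster 1 (peak Epsilon at position 2): ranking walks positions 2-3-1-4, expanding outward from the peak — single-peaked.
Cluster 2: ranking walks positions 1-3-4-2; Beta is ranked above Epsilon even though Epsilon lies between Beta and the peak Delta on the axis — preferences dip and rise again. Not single-peaked.
Cluster 3 (peak Zeta at position 4): ranking walks positions 4-3-2-1, expanding outward from the peak — single-peaked.
Cluster 4 (peak Epsilon at position 2): ranking walks positions 2-3-4-1, expanding outward from the peak — single-peaked.
Cluster 5 (peak Beta at position 3): ranking walks positions 3-2-1-4, expanding outward from the peak — single-peaked.
Cluster 6: ranking walks positions 2-4-3-1; Zeta is ranked above Beta even though Beta lies between Zeta and the peak Epsilon on the axis — preferences dip and rise again. Not single-peaked.
Cluster 7 (peak Delta at position 1): ranking walks positions 1-2-3-4, expanding outward from the peak — single-peaked.
Cluster 2 violates single-peakedness, so the profile is not single-peaked on this axis.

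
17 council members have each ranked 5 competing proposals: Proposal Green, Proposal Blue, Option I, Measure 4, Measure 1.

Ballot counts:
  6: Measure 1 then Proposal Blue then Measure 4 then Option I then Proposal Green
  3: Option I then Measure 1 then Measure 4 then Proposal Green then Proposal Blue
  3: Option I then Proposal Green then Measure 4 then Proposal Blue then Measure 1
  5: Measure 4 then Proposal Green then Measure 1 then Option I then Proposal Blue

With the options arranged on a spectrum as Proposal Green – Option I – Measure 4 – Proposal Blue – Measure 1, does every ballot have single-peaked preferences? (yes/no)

no

Axis positions: Proposal Green=1, Option I=2, Measure 4=3, Proposal Blue=4, Measure 1=5.
Cluster 1 (peak Measure 1 at position 5): ranking walks positions 5-4-3-2-1, expanding outward from the peak — single-peaked.
Cluster 2: ranking walks positions 2-5-3-1-4; Measure 1 is ranked above Measure 4 even though Measure 4 lies between Measure 1 and the peak Option I on the axis — preferences dip and rise again. Not single-peaked.
Cluster 3 (peak Option I at position 2): ranking walks positions 2-1-3-4-5, expanding outward from the peak — single-peaked.
Cluster 4: ranking walks positions 3-1-5-2-4; Proposal Green is ranked above Option I even though Option I lies between Proposal Green and the peak Measure 4 on the axis — preferences dip and rise again. Not single-peaked.
Cluster 2 violates single-peakedness, so the profile is not single-peaked on this axis.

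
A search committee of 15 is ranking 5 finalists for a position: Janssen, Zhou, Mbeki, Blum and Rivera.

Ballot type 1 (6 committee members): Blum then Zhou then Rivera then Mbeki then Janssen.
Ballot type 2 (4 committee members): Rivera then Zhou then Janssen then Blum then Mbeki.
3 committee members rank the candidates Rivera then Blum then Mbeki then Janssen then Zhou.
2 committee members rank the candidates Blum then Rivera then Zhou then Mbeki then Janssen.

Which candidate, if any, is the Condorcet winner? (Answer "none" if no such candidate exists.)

Head-to-head results (15 committee members):
Janssen vs Zhou: Janssen preferred on 3 ballots; Zhou wins 12–3.
Janssen vs Mbeki: 4 for Janssen, 11 for Mbeki — Mbeki by 11–4.
Janssen vs Blum: Janssen is ranked higher on 4 ballots, Blum on 11. Blum wins 11–4.
Janssen vs Rivera: 0 to 15, Rivera.
Zhou vs Mbeki: 12 to 3, Zhou.
Zhou vs Blum: Zhou preferred on 4 ballots; Blum wins 11–4.
Zhou vs Rivera: Zhou is ranked higher on 6 ballots, Rivera on 9. Rivera wins 9–6.
Mbeki vs Blum: 0 for Mbeki, 15 for Blum — Blum by 15–0.
Mbeki vs Rivera: 0 to 15, Rivera.
Blum vs Rivera: Blum is ranked higher on 6+2 = 8 ballots, Rivera on 7. Blum wins 8–7.
Blum defeats every rival head-to-head and is the Condorcet winner.

Blum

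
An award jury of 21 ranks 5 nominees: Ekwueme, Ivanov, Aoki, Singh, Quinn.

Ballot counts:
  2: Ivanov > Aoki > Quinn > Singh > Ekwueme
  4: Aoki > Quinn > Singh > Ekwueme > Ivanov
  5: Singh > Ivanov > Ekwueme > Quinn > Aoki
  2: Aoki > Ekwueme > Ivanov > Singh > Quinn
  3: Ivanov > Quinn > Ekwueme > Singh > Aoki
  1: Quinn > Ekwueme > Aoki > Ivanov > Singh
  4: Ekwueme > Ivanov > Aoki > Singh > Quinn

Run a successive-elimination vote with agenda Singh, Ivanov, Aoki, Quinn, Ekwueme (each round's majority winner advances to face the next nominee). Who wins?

Round 1: Singh vs Ivanov — 9–12, Ivanov advances.
Round 2: Ivanov vs Aoki — 14–7, Ivanov advances.
Round 3: Ivanov vs Quinn — 16–5, Ivanov advances.
Round 4: Ivanov vs Ekwueme — 10–11, Ekwueme advances.
The agenda winner is Ekwueme.

Ekwueme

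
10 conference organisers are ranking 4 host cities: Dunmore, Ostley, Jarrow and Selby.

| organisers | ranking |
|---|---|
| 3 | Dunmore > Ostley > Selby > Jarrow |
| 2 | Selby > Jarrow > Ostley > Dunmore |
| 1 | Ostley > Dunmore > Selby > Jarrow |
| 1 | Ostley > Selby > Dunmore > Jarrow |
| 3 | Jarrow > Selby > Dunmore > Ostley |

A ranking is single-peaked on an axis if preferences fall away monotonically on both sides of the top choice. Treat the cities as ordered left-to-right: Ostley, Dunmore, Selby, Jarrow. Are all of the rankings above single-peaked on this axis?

no

Axis positions: Ostley=1, Dunmore=2, Selby=3, Jarrow=4.
Faction 1 (peak Dunmore at position 2): ranking walks positions 2-1-3-4, expanding outward from the peak — single-peaked.
Faction 2: ranking walks positions 3-4-1-2; Ostley is ranked above Dunmore even though Dunmore lies between Ostley and the peak Selby on the axis — preferences dip and rise again. Not single-peaked.
Faction 3 (peak Ostley at position 1): ranking walks positions 1-2-3-4, expanding outward from the peak — single-peaked.
Faction 4: ranking walks positions 1-3-2-4; Selby is ranked above Dunmore even though Dunmore lies between Selby and the peak Ostley on the axis — preferences dip and rise again. Not single-peaked.
Faction 5 (peak Jarrow at position 4): ranking walks positions 4-3-2-1, expanding outward from the peak — single-peaked.
Faction 2 violates single-peakedness, so the profile is not single-peaked on this axis.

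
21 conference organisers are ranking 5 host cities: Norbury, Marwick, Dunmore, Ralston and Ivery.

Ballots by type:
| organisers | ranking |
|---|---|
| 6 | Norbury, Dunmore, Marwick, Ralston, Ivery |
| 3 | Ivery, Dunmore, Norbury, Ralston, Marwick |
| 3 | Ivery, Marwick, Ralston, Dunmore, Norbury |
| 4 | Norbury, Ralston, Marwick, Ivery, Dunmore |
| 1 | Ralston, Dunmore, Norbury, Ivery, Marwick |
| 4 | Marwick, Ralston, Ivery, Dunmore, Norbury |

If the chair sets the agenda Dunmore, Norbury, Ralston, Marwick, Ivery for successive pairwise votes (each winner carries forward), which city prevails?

Round 1: Dunmore vs Norbury — 11–10, Dunmore advances.
Round 2: Dunmore vs Ralston — 9–12, Ralston advances.
Round 3: Ralston vs Marwick — 8–13, Marwick advances.
Round 4: Marwick vs Ivery — 14–7, Marwick advances.
The agenda winner is Marwick.

Marwick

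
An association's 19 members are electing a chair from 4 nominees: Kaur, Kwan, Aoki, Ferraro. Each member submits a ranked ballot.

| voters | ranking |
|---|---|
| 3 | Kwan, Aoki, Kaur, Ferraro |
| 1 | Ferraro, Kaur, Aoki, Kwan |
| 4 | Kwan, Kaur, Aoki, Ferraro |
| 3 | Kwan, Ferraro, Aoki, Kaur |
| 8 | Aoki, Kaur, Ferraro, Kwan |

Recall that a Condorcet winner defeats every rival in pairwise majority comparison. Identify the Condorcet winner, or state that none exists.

Kwan

Head-to-head results (19 voters):
Kaur–Kwan: Kwan 10–9.
Kaur vs Aoki: Aoki, 14–5.
Kaur vs Ferraro: Kaur, 15–4.
Kwan vs Aoki: Kwan wins 10–9.
Kwan vs Ferraro: Kwan wins 10–9.
Aoki–Ferraro: Aoki 15–4.
Kwan beats each of Kaur, Aoki, Ferraro — Kwan is the Condorcet winner.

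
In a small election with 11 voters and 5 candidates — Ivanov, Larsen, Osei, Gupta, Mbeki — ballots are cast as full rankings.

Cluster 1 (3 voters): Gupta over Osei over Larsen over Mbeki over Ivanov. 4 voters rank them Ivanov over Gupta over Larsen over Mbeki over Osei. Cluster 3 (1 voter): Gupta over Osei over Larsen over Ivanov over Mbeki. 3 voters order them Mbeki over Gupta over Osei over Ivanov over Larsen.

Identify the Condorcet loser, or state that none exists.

none

Pairwise majorities:
Ivanov vs Larsen: Ivanov is ranked higher on 4+3 = 7 ballots, Larsen on 4. Ivanov wins 7–4.
Ivanov vs Osei: Ivanov preferred on 4 ballots; Osei wins 7–4.
Ivanov vs Gupta: Ivanov is ranked higher on 4 ballots, Gupta on 7. Gupta wins 7–4.
Ivanov vs Mbeki: Mbeki wins 6–5.
Larsen–Osei: Osei 7–4.
Larsen vs Gupta: Larsen is ranked higher on 0 ballots, Gupta on 11. Gupta wins 11–0.
Larsen vs Mbeki: Larsen, 8–3.
Osei vs Gupta: Gupta wins 11–0.
Osei vs Mbeki: Osei is ranked higher on 3+1 = 4 ballots, Mbeki on 7. Mbeki wins 7–4.
Gupta vs Mbeki: Gupta, 8–3.
Every candidate wins at least one matchup (Ivanov beats Larsen; Larsen beats Mbeki; Osei beats Ivanov; Gupta beats Ivanov; Mbeki beats Ivanov), so there is no Condorcet loser.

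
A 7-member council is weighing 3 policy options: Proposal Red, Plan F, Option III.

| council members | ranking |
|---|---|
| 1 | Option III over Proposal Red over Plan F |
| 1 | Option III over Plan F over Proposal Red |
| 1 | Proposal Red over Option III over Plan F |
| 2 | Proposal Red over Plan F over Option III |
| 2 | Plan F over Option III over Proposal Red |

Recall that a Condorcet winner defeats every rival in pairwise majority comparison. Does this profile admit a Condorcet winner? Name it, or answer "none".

none

Head-to-head results (7 council members):
Proposal Red vs Plan F: Proposal Red, 4–3.
Proposal Red vs Option III: Option III wins 4–3.
Plan F vs Option III: Plan F wins 4–3.
No option is unbeaten: Proposal Red loses to Option III; Plan F loses to Proposal Red; Option III loses to Plan F. In particular Proposal Red > Plan F > Option III > Proposal Red is a majority cycle — no Condorcet winner exists.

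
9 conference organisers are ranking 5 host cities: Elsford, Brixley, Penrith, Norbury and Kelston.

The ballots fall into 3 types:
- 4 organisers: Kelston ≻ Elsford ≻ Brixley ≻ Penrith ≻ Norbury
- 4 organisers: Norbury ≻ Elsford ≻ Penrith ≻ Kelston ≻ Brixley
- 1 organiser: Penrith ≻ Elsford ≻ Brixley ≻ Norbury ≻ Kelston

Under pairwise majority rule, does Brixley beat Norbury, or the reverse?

Ballots ranking Brixley above Norbury: 4 + 1 = 5.
Ballots ranking Norbury above Brixley: 9 − 5 = 4.
Brixley wins the head-to-head 5–4.

Brixley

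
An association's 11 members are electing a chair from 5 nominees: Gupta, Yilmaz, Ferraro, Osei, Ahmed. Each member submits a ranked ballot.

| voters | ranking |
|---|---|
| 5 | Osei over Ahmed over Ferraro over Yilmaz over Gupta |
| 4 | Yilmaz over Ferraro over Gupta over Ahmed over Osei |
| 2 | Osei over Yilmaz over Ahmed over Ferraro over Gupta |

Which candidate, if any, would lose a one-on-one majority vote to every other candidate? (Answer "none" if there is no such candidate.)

Gupta

Head-to-head results (11 voters):
Gupta–Yilmaz: Yilmaz 11–0.
Gupta–Ferraro: Ferraro 11–0.
Gupta vs Osei: 4 to 7, Osei.
Gupta–Ahmed: Ahmed 7–4.
Yilmaz vs Ferraro: Yilmaz preferred on 4+2 = 6 ballots; Yilmaz wins 6–5.
Yilmaz–Osei: Osei 7–4.
Yilmaz vs Ahmed: Yilmaz, 6–5.
Ferraro–Osei: Osei 7–4.
Ferraro vs Ahmed: 4 to 7, Ahmed.
Osei–Ahmed: Osei 7–4.
Only Gupta has no wins; Gupta is the Condorcet loser.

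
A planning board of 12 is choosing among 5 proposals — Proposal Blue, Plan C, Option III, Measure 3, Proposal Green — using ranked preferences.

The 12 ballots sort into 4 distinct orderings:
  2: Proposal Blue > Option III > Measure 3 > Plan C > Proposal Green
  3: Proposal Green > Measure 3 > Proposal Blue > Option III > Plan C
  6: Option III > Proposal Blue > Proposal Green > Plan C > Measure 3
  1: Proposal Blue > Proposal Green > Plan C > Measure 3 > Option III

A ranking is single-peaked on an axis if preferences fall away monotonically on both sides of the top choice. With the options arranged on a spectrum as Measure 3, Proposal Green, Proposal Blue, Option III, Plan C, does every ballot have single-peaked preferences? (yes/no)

Axis positions: Measure 3=1, Proposal Green=2, Proposal Blue=3, Option III=4, Plan C=5.
Cluster 1: ranking walks positions 3-4-1-5-2; Measure 3 is ranked above Proposal Green even though Proposal Green lies between Measure 3 and the peak Proposal Blue on the axis — preferences dip and rise again. Not single-peaked.
Cluster 2 (peak Proposal Green at position 2): ranking walks positions 2-1-3-4-5, expanding outward from the peak — single-peaked.
Cluster 3 (peak Option III at position 4): ranking walks positions 4-3-2-5-1, expanding outward from the peak — single-peaked.
Cluster 4: ranking walks positions 3-2-5-1-4; Plan C is ranked above Option III even though Option III lies between Plan C and the peak Proposal Blue on the axis — preferences dip and rise again. Not single-peaked.
Cluster 1 violates single-peakedness, so the profile is not single-peaked on this axis.

no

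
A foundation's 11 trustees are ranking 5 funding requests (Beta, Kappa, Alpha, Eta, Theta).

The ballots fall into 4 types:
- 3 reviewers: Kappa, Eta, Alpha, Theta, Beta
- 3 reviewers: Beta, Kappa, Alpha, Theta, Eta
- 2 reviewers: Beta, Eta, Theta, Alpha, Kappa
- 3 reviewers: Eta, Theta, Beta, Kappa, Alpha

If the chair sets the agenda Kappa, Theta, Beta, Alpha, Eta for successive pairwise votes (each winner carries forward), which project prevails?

Eta

Round 1: Kappa vs Theta — 6–5, Kappa advances.
Round 2: Kappa vs Beta — 3–8, Beta advances.
Round 3: Beta vs Alpha — 8–3, Beta advances.
Round 4: Beta vs Eta — 5–6, Eta advances.
Eta survives the agenda.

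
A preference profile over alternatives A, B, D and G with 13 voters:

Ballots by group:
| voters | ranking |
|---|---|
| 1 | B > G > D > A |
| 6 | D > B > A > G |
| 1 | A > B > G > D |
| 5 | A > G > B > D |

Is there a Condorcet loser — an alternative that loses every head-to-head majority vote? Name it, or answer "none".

Head-to-head results (13 voters):
A vs B: B, 7–6.
A vs D: 6 to 7, D.
A vs G: A is ranked higher on 6+1+5 = 12 ballots, G on 1. A wins 12–1.
B vs D: 7 to 6, B.
B vs G: B wins 8–5.
D vs G: D preferred on 6 ballots; G wins 7–6.
Every alternative wins at least one matchup (A beats G; B beats A; D beats A; G beats D), so there is no Condorcet loser.

none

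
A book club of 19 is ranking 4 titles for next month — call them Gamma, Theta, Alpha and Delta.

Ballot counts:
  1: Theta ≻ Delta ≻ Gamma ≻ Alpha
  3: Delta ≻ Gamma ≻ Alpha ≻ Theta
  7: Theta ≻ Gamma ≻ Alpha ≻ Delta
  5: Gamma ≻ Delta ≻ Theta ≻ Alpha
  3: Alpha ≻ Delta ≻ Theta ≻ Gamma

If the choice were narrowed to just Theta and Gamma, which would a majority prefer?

Theta

Ballots ranking Theta above Gamma: 1 + 7 + 3 = 11.
Ballots ranking Gamma above Theta: 19 − 11 = 8.
Theta wins the head-to-head 11–8.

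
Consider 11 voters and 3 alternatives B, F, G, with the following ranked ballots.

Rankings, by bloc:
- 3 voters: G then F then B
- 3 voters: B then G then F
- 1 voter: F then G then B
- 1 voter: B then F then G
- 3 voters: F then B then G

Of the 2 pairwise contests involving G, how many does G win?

1

G against each rival (11 voters):
G vs B: 4 to 7, B.
G vs F: G, 6–5.
G beats F; loses to B — 1 pairwise win.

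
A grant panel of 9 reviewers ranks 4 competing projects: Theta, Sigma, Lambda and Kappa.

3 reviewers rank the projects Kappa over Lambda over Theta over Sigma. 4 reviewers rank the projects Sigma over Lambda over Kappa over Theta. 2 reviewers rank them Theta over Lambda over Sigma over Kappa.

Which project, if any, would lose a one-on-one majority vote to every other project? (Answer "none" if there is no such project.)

Pairwise majorities:
Theta vs Sigma: Theta, 5–4.
Theta vs Lambda: 2 to 7, Lambda.
Theta vs Kappa: 2 to 7, Kappa.
Sigma vs Lambda: Lambda wins 5–4.
Sigma vs Kappa: Sigma wins 6–3.
Lambda–Kappa: Lambda 6–3.
Each project has at least one pairwise win (Theta beats Sigma; Sigma beats Kappa; Lambda beats Theta; Kappa beats Theta) — no Condorcet loser.

none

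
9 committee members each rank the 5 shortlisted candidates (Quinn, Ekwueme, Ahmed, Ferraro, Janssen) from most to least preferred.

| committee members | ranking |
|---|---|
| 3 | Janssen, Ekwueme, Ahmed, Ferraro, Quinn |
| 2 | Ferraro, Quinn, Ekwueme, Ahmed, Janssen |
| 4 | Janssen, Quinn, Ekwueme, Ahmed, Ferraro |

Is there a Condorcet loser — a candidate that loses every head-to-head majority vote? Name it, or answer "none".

Head-to-head results (9 committee members):
Quinn–Ekwueme: Quinn 6–3.
Quinn vs Ahmed: Quinn, 6–3.
Quinn–Ferraro: Ferraro 5–4.
Quinn vs Janssen: Janssen, 7–2.
Ekwueme vs Ahmed: 3+2+4 = 9 for Ekwueme, 0 for Ahmed — Ekwueme by 9–0.
Ekwueme vs Ferraro: 3+4 = 7 for Ekwueme, 2 for Ferraro — Ekwueme by 7–2.
Ekwueme vs Janssen: Janssen wins 7–2.
Ahmed vs Ferraro: Ahmed is ranked higher on 3+4 = 7 ballots, Ferraro on 2. Ahmed wins 7–2.
Ahmed vs Janssen: 2 for Ahmed, 7 for Janssen — Janssen by 7–2.
Ferraro vs Janssen: 2 for Ferraro, 7 for Janssen — Janssen by 7–2.
Every candidate wins at least one matchup (Quinn beats Ekwueme; Ekwueme beats Ahmed; Ahmed beats Ferraro; Ferraro beats Quinn; Janssen beats Quinn), so there is no Condorcet loser.

none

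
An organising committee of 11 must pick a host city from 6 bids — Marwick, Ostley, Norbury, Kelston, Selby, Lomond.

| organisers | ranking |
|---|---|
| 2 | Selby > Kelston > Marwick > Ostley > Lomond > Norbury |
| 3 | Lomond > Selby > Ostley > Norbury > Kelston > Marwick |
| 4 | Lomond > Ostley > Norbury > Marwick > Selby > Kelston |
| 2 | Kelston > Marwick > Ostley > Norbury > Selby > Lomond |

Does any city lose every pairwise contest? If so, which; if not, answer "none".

Pairwise majorities:
Marwick vs Ostley: 4 to 7, Ostley.
Marwick vs Norbury: Marwick is ranked higher on 2+2 = 4 ballots, Norbury on 7. Norbury wins 7–4.
Marwick vs Kelston: Marwick is ranked higher on 4 ballots, Kelston on 7. Kelston wins 7–4.
Marwick vs Selby: 4+2 = 6 for Marwick, 5 for Selby — Marwick by 6–5.
Marwick vs Lomond: Lomond wins 7–4.
Ostley–Norbury: Ostley 11–0.
Ostley vs Kelston: Ostley, 7–4.
Ostley vs Selby: Ostley wins 6–5.
Ostley–Lomond: Lomond 7–4.
Norbury vs Kelston: Norbury wins 7–4.
Norbury vs Selby: Norbury wins 6–5.
Norbury vs Lomond: Norbury preferred on 2 ballots; Lomond wins 9–2.
Kelston vs Selby: Kelston is ranked higher on 2 ballots, Selby on 9. Selby wins 9–2.
Kelston vs Lomond: Kelston preferred on 2+2 = 4 ballots; Lomond wins 7–4.
Selby vs Lomond: 4 to 7, Lomond.
No city is winless: Marwick beats Selby; Ostley beats Marwick; Norbury beats Marwick; Kelston beats Marwick; Selby beats Kelston; Lomond beats Marwick. There is no Condorcet loser.

none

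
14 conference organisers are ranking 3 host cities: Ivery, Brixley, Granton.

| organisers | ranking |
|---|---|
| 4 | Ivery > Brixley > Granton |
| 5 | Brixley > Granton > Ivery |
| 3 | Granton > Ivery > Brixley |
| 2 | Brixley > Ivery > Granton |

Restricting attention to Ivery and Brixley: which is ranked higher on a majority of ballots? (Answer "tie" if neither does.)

Ballots ranking Ivery above Brixley: 4 + 3 = 7.
Ballots ranking Brixley above Ivery: 14 − 7 = 7.
7–7: the pair ties.

tie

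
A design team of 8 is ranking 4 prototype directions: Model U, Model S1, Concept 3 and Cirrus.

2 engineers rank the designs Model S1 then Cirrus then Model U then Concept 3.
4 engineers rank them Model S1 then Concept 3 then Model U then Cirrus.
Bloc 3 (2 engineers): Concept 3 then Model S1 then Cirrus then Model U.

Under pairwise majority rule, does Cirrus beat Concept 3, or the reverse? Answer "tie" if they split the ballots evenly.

Ballots ranking Cirrus above Concept 3: 2.
Ballots ranking Concept 3 above Cirrus: 8 − 2 = 6.
Concept 3 wins the head-to-head 6–2.

Concept 3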